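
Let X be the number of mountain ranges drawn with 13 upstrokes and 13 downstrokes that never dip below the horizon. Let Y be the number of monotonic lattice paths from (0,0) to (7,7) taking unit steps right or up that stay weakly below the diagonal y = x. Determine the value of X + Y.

A Dyck path with 13 up-steps and 13 down-steps has semilength 13, so there are C_13 of them. So X = C_13 = 742900.
Monotone paths in an n×n grid that stay weakly below the diagonal are counted by C_n; here n = 7. So Y = C_7 = 429.
X + Y = 742900 + 429 = 743329.

743329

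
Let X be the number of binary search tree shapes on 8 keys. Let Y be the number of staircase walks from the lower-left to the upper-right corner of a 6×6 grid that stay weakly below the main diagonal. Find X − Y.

Rooted binary trees with 8 nodes (each child slot possibly empty) number C_8. So X = C_8 = 1430.
Monotone paths in an n×n grid that stay weakly below the diagonal are counted by C_n; here n = 6. So Y = C_6 = 132.
X − Y = 1430 − 132 = 1298.

1298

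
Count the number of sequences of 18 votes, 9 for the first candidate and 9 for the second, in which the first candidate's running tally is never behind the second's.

Reading a vote for the leader as '(' and for the other as ')' turns such a sequence into a balanced string of 9 pairs, so the count is C_9.
C_9 = C_8 · 2(2·8+1)/(8+2) = 1430 · 34/10 = 4862.

4862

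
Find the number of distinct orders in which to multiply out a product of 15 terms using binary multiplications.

Ways to associate a product of 15 factors correspond to binary trees on 15 leaves, so the count is C_14.
C_14 = C(28,14)/15 = 40116600/15 = 2674440.

2674440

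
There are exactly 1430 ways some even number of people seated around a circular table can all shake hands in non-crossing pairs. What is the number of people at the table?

16

Non-crossing handshake pairings of 2n people are counted by C_n; 1430 = C_8.
So n = 8, and there are 2n = 16 people.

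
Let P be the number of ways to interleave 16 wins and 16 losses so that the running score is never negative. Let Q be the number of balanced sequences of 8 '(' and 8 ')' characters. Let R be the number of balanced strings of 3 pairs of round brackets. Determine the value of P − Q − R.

Reading a vote for the leader as '(' and for the other as ')' turns such a sequence into a balanced string of 16 pairs, so the count is C_16. So P = C_16 = 35357670.
Balanced strings of n pairs of brackets are counted by C_n; here n = 8. So Q = C_8 = 1430.
Balanced strings of n pairs of brackets are counted by C_n; here n = 3. So R = C_3 = 5.
P − Q − R = 35357670 − 1430 − 5 = 35356235.

35356235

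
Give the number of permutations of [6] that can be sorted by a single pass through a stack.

132

By Knuth's characterisation, the stack-sortable permutations of length 6 are the 231-avoiders, numbering C_6.
C_6 = C(12,6)/7 = 924/7 = 132.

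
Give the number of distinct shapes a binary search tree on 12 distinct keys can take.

208012

There are C_n binary search tree shapes on n keys; with n = 12 that is C_12.
C_12 = C(24,12)/13 = 2704156/13 = 208012.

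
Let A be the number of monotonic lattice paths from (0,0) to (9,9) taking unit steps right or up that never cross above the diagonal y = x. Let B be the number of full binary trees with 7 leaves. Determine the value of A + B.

4994

Sub-diagonal monotone paths from (0,0) to (9,9) biject with Dyck paths of semilength 9, giving C_9. So A = C_9 = 4862.
Full binary trees with 7 leaves have 7−1 = 6 internal nodes, so there are C_6 of them. So B = C_6 = 132.
A + B = 4862 + 132 = 4994.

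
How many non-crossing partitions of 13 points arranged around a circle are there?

The non-crossing partitions of [13] form a lattice of size C_13.
C_13 = C(26,13)/14 = 10400600/14 = 742900.

742900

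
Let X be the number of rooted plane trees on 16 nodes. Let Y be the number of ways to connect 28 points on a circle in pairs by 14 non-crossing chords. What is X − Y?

A rooted plane tree on 16 nodes has 15 edges, and such trees are counted by C_15. So X = C_15 = 9694845.
Pairing 28 circle points by 14 non-crossing chords gives C_14 matchings. So Y = C_14 = 2674440.
X − Y = 9694845 − 2674440 = 7020405.

7020405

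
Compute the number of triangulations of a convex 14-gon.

208012

A convex 14-gon is triangulated into 12 triangles, and the number of such triangulations is the Catalan number C_{14−2} = C_12.
C_12 = C(24,12)/13 = 2704156/13 = 208012.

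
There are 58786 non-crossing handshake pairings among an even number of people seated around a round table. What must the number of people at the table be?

22

Non-crossing handshake pairings of 2n people are counted by C_n; 58786 = C_11.
So n = 11, and there are 2n = 22 people.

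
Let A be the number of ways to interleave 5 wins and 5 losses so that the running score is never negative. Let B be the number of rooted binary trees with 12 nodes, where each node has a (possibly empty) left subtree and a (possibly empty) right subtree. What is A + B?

Reading a vote for the leader as '(' and for the other as ')' turns such a sequence into a balanced string of 5 pairs, so the count is C_5. So A = C_5 = 42.
Rooted binary trees with 12 nodes (each child slot possibly empty) number C_12. So B = C_12 = 208012.
A + B = 42 + 208012 = 208054.

208054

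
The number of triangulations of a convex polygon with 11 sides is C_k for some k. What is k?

9

A convex 11-gon is triangulated into 9 triangles, and the number of such triangulations is the Catalan number C_{11−2} = C_9.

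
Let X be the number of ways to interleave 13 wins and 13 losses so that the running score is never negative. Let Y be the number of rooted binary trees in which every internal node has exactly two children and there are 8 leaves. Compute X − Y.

742471

Ballot sequences with n votes each where one side never trails are Dyck words, counted by C_n; here n = 13. So X = C_13 = 742900.
A full binary tree with L leaves has L−1 internal nodes and is counted by C_{L−1}; L = 8 gives C_7. So Y = C_7 = 429.
X − Y = 742900 − 429 = 742471.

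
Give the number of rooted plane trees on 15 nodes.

A rooted plane tree on 15 nodes has 14 edges, and such trees are counted by C_14.
C_14 = C_13 · 2(2·13+1)/(13+2) = 742900 · 54/15 = 2674440.

2674440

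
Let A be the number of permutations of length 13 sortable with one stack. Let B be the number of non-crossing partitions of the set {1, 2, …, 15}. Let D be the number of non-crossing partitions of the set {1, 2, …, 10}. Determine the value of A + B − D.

10420949

By Knuth's characterisation, the stack-sortable permutations of length 13 are the 231-avoiders, numbering C_13. So A = C_13 = 742900.
The non-crossing partitions of [15] form a lattice of size C_15. So B = C_15 = 9694845.
Non-crossing partitions of an n-element set are counted by C_n; here n = 10. So D = C_10 = 16796.
A + B − D = 742900 + 9694845 − 16796 = 10420949.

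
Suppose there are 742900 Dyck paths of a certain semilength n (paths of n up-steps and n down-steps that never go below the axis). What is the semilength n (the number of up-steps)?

Dyck paths of semilength n are counted by C_n, and C_13 = 742900.

13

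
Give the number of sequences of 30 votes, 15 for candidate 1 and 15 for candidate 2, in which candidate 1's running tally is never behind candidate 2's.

Ballot sequences with n votes each where one side never trails are Dyck words, counted by C_n; here n = 15.
C_15 = C_14 · 2(2·14+1)/(14+2) = 2674440 · 58/16 = 9694845.

9694845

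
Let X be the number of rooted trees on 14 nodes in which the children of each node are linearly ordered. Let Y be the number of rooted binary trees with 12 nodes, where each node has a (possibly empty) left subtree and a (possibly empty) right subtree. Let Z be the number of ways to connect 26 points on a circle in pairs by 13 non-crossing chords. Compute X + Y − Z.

208012

Rooted ordered (plane) trees on m nodes have m−1 edges and are counted by C_{m−1}; m = 14 gives C_13. So X = C_13 = 742900.
Binary trees (left/right distinguished) on n nodes are counted by C_n; here n = 12. So Y = C_12 = 208012.
Pairing 26 circle points by 13 non-crossing chords gives C_13 matchings. So Z = C_13 = 742900.
X + Y − Z = 742900 + 208012 − 742900 = 208012.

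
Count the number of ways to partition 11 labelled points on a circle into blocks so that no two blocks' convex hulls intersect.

The non-crossing partitions of [11] form a lattice of size C_11.
C_11 = C_10 · 2(2·10+1)/(10+2) = 16796 · 42/12 = 58786.

58786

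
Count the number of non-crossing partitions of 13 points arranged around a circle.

742900

The non-crossing partitions of [13] form a lattice of size C_13.
C_13 = C_12 · 2(2·12+1)/(12+2) = 208012 · 50/14 = 742900.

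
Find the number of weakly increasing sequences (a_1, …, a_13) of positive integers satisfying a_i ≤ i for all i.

Weakly increasing sequences with a_i ≤ i biject with Dyck paths of semilength 13, so there are C_13.
C_13 = 742900.

742900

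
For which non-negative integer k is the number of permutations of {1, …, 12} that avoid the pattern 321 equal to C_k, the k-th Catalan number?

12

Permutations of [n] avoiding any single length-3 pattern are counted by C_n; here n = 12.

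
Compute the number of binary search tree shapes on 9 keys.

4862

Rooted binary trees with 9 nodes (each child slot possibly empty) number C_9.
C_9 = C(18,9)/10 = 48620/10 = 4862.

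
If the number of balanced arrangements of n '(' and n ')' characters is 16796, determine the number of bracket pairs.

10

Balanced strings of n bracket-pairs are counted by C_n. The Catalan number equal to 16796 is C_10.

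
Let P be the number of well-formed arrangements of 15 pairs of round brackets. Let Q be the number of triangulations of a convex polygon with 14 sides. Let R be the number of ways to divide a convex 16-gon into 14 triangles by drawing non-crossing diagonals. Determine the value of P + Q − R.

7228417

With 15 pairs the number of balanced bracket strings is the Catalan number C_15. So P = C_15 = 9694845.
A convex 14-gon is triangulated into 12 triangles, and the number of such triangulations is the Catalan number C_{14−2} = C_12. So Q = C_12 = 208012.
A convex 16-gon is triangulated into 14 triangles, and the number of such triangulations is the Catalan number C_{16−2} = C_14. So R = C_14 = 2674440.
P + Q − R = 9694845 + 208012 − 2674440 = 7228417.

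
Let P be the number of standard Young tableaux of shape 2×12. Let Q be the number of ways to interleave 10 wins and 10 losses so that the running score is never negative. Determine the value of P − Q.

191216

By the hook-length formula (or a Dyck-path bijection), SYT of shape 2×12 number C_12. So P = C_12 = 208012.
Ballot sequences with n votes each where one side never trails are Dyck words, counted by C_n; here n = 10. So Q = C_10 = 16796.
P − Q = 208012 − 16796 = 191216.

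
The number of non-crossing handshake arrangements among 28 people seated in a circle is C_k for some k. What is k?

14

Non-crossing handshake pairings of 2n people are counted by C_n; 28 people gives n = 14.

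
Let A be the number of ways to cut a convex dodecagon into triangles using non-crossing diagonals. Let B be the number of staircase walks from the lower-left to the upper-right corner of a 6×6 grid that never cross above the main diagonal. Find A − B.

16664

A convex 12-gon is triangulated into 10 triangles, and the number of such triangulations is the Catalan number C_{12−2} = C_10. So A = C_10 = 16796.
Monotone paths in an n×n grid that stay weakly below the diagonal are counted by C_n; here n = 6. So B = C_6 = 132.
A − B = 16796 − 132 = 16664.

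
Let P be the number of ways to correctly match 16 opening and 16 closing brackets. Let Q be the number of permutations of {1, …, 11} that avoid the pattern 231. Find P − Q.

35298884

Balanced strings of n pairs of brackets are counted by C_n; here n = 16. So P = C_16 = 35357670.
Permutations of [n] avoiding any single length-3 pattern are counted by C_n; here n = 11. So Q = C_11 = 58786.
P − Q = 35357670 − 58786 = 35298884.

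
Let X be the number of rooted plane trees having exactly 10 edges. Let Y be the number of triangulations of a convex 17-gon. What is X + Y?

A rooted plane tree with 10 edges has 11 nodes, and the count is C_10. So X = C_10 = 16796.
The number of triangulations of a 17-gon is the Catalan number C_15 (index = sides − 2). So Y = C_15 = 9694845.
X + Y = 16796 + 9694845 = 9711641.

9711641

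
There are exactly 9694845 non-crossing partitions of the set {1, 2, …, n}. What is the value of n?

15

Non-crossing partitions of [n] are counted by C_n. Since C_15 = 9694845, the index is 15.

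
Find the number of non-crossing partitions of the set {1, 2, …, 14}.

Non-crossing partitions of an n-element set are counted by C_n; here n = 14.
C_14 = C_13 · 2(2·13+1)/(13+2) = 742900 · 54/15 = 2674440.

2674440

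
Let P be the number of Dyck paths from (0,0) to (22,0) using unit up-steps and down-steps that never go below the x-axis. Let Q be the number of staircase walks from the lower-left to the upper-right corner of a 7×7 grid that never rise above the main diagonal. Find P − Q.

Paths of 11 up- and 11 down-steps that never dip below the axis are Dyck paths; their count is C_11. So P = C_11 = 58786.
Monotone paths in an n×n grid that stay weakly below the diagonal are counted by C_n; here n = 7. So Q = C_7 = 429.
P − Q = 58786 − 429 = 58357.

58357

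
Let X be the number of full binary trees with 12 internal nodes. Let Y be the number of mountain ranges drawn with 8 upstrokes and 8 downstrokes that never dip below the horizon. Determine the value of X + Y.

The number of full binary trees on 12 internal nodes is the Catalan number C_12. So X = C_12 = 208012.
Paths of 8 up- and 8 down-steps that never dip below the axis are Dyck paths; their count is C_8. So Y = C_8 = 1430.
X + Y = 208012 + 1430 = 209442.

209442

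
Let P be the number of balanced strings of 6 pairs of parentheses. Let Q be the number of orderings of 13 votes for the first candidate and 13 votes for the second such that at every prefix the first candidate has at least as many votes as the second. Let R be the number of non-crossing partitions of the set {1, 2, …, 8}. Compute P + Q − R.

Balanced strings of n pairs of brackets are counted by C_n; here n = 6. So P = C_6 = 132.
Ballot sequences with n votes each where one side never trails are Dyck words, counted by C_n; here n = 13. So Q = C_13 = 742900.
Non-crossing partitions of an n-element set are counted by C_n; here n = 8. So R = C_8 = 1430.
P + Q − R = 132 + 742900 − 1430 = 741602.

741602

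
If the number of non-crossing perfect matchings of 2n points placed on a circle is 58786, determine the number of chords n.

11

Non-crossing pairings of 2n points on a circle are counted by C_n, and C_11 = 58786.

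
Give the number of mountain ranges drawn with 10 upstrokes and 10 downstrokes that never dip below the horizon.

Dyck paths of semilength n (length 2n) are counted by C_n; here n = 10.
C_10 = C(20,10)/11 = 184756/11 = 16796.

16796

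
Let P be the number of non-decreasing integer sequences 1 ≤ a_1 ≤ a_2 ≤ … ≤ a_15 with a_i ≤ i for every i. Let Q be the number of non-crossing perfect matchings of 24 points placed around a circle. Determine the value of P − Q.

Weakly increasing sequences with a_i ≤ i biject with Dyck paths of semilength 15, so there are C_15. So P = C_15 = 9694845.
Pairing 24 circle points by 12 non-crossing chords gives C_12 matchings. So Q = C_12 = 208012.
P − Q = 9694845 − 208012 = 9486833.

9486833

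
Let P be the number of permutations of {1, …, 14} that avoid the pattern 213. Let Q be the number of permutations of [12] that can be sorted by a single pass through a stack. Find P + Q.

For any fixed pattern of length 3, the pattern-avoiding permutations of [14] number C_14. So P = C_14 = 2674440.
Stack-sortable permutations are exactly the 231-avoiding ones, counted by C_n; here n = 12. So Q = C_12 = 208012.
P + Q = 2674440 + 208012 = 2882452.

2882452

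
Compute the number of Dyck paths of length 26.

Dyck paths of semilength n (length 2n) are counted by C_n; here n = 13.
C_13 = C_12 · 2(2·12+1)/(12+2) = 208012 · 50/14 = 742900.

742900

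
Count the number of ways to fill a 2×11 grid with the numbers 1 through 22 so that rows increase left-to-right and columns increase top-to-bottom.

Standard Young tableaux of shape 2×n are counted by C_n; here n = 11.
C_11 = 58786.

58786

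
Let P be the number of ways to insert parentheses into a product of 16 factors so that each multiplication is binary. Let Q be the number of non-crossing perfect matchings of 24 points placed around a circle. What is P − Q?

Bracketing 16 factors into binary products is counted by C_{16−1} = C_15. So P = C_15 = 9694845.
Non-crossing perfect matchings of 2n points on a circle are counted by C_n; with 24 points, n = 12. So Q = C_12 = 208012.
P − Q = 9694845 − 208012 = 9486833.

9486833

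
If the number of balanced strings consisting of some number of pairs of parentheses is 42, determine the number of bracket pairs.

5

Balanced strings of n bracket-pairs are counted by C_n. The Catalan number equal to 42 is C_5.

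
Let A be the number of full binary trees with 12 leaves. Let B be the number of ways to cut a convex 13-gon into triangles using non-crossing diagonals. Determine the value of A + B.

A full binary tree with L leaves has L−1 internal nodes and is counted by C_{L−1}; L = 12 gives C_11. So A = C_11 = 58786.
The number of triangulations of a 13-gon is the Catalan number C_11 (index = sides − 2). So B = C_11 = 58786.
A + B = 58786 + 58786 = 117572.

117572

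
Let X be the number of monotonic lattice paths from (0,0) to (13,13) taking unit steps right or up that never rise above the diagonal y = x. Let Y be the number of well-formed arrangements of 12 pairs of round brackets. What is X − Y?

Monotone paths in an n×n grid that stay weakly below the diagonal are counted by C_n; here n = 13. So X = C_13 = 742900.
Balanced strings of n pairs of brackets are counted by C_n; here n = 12. So Y = C_12 = 208012.
X − Y = 742900 − 208012 = 534888.

534888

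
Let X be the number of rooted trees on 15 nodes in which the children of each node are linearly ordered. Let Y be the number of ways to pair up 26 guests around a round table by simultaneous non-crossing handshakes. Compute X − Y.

1931540

A rooted plane tree on 15 nodes has 14 edges, and such trees are counted by C_14. So X = C_14 = 2674440.
With 26 = 2·13 people, non-crossing handshake pairings are non-crossing perfect matchings on a circle, counted by C_13. So Y = C_13 = 742900.
X − Y = 2674440 − 742900 = 1931540.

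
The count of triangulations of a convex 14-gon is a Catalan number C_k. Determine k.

Triangulations of a convex m-gon are counted by C_{m−2}; with m = 14 this is C_12.

12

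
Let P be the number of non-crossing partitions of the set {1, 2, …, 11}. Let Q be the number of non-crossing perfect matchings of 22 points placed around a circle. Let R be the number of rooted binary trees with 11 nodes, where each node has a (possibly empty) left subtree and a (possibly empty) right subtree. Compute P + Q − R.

58786

Non-crossing partitions of an n-element set are counted by C_n; here n = 11. So P = C_11 = 58786.
Non-crossing perfect matchings of 2n points on a circle are counted by C_n; with 22 points, n = 11. So Q = C_11 = 58786.
Binary trees (left/right distinguished) on n nodes are counted by C_n; here n = 11. So R = C_11 = 58786.
P + Q − R = 58786 + 58786 − 58786 = 58786.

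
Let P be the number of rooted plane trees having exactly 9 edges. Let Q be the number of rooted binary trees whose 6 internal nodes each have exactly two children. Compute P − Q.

4730

Rooted ordered trees with n edges are counted by C_n; here n = 9. So P = C_9 = 4862.
The number of full binary trees on 6 internal nodes is the Catalan number C_6. So Q = C_6 = 132.
P − Q = 4862 − 132 = 4730.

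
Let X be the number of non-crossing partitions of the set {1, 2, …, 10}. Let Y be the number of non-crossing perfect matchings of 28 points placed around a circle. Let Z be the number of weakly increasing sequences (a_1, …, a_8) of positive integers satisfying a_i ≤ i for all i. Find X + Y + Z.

Non-crossing partitions of an n-element set are counted by C_n; here n = 10. So X = C_10 = 16796.
Non-crossing perfect matchings of 2n points on a circle are counted by C_n; with 28 points, n = 14. So Y = C_14 = 2674440.
Weakly increasing sequences with a_i ≤ i biject with Dyck paths of semilength 8, so there are C_8. So Z = C_8 = 1430.
X + Y + Z = 16796 + 2674440 + 1430 = 2692666.

2692666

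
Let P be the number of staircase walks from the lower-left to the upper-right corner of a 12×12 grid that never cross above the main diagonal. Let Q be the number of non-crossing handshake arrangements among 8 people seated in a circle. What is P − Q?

207998

Monotone paths in an n×n grid that stay weakly below the diagonal are counted by C_n; here n = 12. So P = C_12 = 208012.
Non-crossing handshake pairings of 2n people are counted by C_n; 8 people gives n = 4. So Q = C_4 = 14.
P − Q = 208012 − 14 = 207998.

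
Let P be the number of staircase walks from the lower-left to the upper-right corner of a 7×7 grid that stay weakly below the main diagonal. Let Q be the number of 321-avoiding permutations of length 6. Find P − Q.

297

Monotone paths in an n×n grid that stay weakly below the diagonal are counted by C_n; here n = 7. So P = C_7 = 429.
For any fixed pattern of length 3, the pattern-avoiding permutations of [6] number C_6. So Q = C_6 = 132.
P − Q = 429 − 132 = 297.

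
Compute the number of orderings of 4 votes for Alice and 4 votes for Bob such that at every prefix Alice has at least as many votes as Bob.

Ballot sequences with n votes each where one side never trails are Dyck words, counted by C_n; here n = 4.
C_4 = C(8,4)/5 = 70/5 = 14.

14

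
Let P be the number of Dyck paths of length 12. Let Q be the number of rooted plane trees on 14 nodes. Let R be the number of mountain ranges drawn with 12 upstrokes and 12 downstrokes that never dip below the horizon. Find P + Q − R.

535020

Dyck paths of semilength n (length 2n) are counted by C_n; here n = 6. So P = C_6 = 132.
A rooted plane tree on 14 nodes has 13 edges, and such trees are counted by C_13. So Q = C_13 = 742900.
A Dyck path with 12 up-steps and 12 down-steps has semilength 12, so there are C_12 of them. So R = C_12 = 208012.
P + Q − R = 132 + 742900 − 208012 = 535020.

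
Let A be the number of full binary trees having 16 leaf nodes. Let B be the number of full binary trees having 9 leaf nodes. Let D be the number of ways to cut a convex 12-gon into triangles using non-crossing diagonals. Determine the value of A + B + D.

9713071

A full binary tree with L leaves has L−1 internal nodes and is counted by C_{L−1}; L = 16 gives C_15. So A = C_15 = 9694845.
Full binary trees with 9 leaves have 9−1 = 8 internal nodes, so there are C_8 of them. So B = C_8 = 1430.
The number of triangulations of a 12-gon is the Catalan number C_10 (index = sides − 2). So D = C_10 = 16796.
A + B + D = 9694845 + 1430 + 16796 = 9713071.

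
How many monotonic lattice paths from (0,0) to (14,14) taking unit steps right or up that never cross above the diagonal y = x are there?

2674440

Monotone paths in an n×n grid that stay weakly below the diagonal are counted by C_n; here n = 14.
C_14 = 2674440.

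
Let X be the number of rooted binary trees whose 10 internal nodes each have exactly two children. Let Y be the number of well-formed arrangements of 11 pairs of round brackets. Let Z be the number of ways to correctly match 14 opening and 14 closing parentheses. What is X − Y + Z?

2632450

The number of full binary trees on 10 internal nodes is the Catalan number C_10. So X = C_10 = 16796.
A balanced arrangement of 11 bracket pairs is a Dyck word of semilength 11, so the count is C_11. So Y = C_11 = 58786.
With 14 pairs the number of balanced bracket strings is the Catalan number C_14. So Z = C_14 = 2674440.
X − Y + Z = 16796 − 58786 + 2674440 = 2632450.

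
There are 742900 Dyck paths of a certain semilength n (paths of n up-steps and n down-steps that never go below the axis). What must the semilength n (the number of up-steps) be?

13

Dyck paths of semilength n are counted by C_n. Since C_13 = 742900, the index is 13.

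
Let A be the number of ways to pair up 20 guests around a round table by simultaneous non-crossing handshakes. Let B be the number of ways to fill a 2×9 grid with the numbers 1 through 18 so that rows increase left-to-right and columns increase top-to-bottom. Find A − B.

With 20 = 2·10 people, non-crossing handshake pairings are non-crossing perfect matchings on a circle, counted by C_10. So A = C_10 = 16796.
By the hook-length formula (or a Dyck-path bijection), SYT of shape 2×9 number C_9. So B = C_9 = 4862.
A − B = 16796 − 4862 = 11934.

11934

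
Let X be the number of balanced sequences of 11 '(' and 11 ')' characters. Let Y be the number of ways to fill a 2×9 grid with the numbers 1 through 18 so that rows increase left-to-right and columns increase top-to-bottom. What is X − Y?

Balanced strings of n pairs of brackets are counted by C_n; here n = 11. So X = C_11 = 58786.
By the hook-length formula (or a Dyck-path bijection), SYT of shape 2×9 number C_9. So Y = C_9 = 4862.
X − Y = 58786 − 4862 = 53924.

53924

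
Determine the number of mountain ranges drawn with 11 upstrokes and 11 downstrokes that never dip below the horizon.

Dyck paths of semilength n (length 2n) are counted by C_n; here n = 11.
C_11 = C_10 · 2(2·10+1)/(10+2) = 16796 · 42/12 = 58786.

58786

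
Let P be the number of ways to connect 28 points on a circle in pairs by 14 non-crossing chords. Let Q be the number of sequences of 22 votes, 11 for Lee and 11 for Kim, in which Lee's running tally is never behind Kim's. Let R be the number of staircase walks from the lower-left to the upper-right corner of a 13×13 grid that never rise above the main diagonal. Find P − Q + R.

Non-crossing perfect matchings of 2n points on a circle are counted by C_n; with 28 points, n = 14. So P = C_14 = 2674440.
Ballot sequences with n votes each where one side never trails are Dyck words, counted by C_n; here n = 11. So Q = C_11 = 58786.
Monotone paths in an n×n grid that stay weakly below the diagonal are counted by C_n; here n = 13. So R = C_13 = 742900.
P − Q + R = 2674440 − 58786 + 742900 = 3358554.

3358554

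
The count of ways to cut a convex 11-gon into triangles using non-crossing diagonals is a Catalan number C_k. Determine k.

A convex 11-gon is triangulated into 9 triangles, and the number of such triangulations is the Catalan number C_{11−2} = C_9.

9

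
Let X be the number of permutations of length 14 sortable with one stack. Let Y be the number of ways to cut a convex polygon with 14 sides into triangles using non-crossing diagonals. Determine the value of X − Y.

2466428

Stack-sortable permutations are exactly the 231-avoiding ones, counted by C_n; here n = 14. So X = C_14 = 2674440.
A convex 14-gon is triangulated into 12 triangles, and the number of such triangulations is the Catalan number C_{14−2} = C_12. So Y = C_12 = 208012.
X − Y = 2674440 − 208012 = 2466428.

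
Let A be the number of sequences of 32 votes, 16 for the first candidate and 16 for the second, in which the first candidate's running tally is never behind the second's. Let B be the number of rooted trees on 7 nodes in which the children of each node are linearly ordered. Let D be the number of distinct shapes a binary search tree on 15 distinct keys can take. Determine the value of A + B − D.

Ballot sequences with n votes each where one side never trails are Dyck words, counted by C_n; here n = 16. So A = C_16 = 35357670.
Rooted ordered (plane) trees on m nodes have m−1 edges and are counted by C_{m−1}; m = 7 gives C_6. So B = C_6 = 132.
Rooted binary trees with 15 nodes (each child slot possibly empty) number C_15. So D = C_15 = 9694845.
A + B − D = 35357670 + 132 − 9694845 = 25662957.

25662957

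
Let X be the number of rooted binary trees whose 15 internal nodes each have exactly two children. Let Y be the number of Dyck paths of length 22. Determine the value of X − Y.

The number of full binary trees on 15 internal nodes is the Catalan number C_15. So X = C_15 = 9694845.
A Dyck path with 11 up-steps and 11 down-steps has semilength 11, so there are C_11 of them. So Y = C_11 = 58786.
X − Y = 9694845 − 58786 = 9636059.

9636059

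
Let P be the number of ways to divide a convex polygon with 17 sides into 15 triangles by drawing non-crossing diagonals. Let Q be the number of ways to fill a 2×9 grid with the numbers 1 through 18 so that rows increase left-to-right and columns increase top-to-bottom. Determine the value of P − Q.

9689983

The number of triangulations of a 17-gon is the Catalan number C_15 (index = sides − 2). So P = C_15 = 9694845.
Standard Young tableaux of shape 2×n are counted by C_n; here n = 9. So Q = C_9 = 4862.
P − Q = 9694845 − 4862 = 9689983.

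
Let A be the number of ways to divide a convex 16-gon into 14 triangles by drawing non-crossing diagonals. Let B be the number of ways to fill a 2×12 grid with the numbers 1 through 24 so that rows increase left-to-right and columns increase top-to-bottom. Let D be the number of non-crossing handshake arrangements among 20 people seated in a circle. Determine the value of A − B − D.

The number of triangulations of a 16-gon is the Catalan number C_14 (index = sides − 2). So A = C_14 = 2674440.
By the hook-length formula (or a Dyck-path bijection), SYT of shape 2×12 number C_12. So B = C_12 = 208012.
With 20 = 2·10 people, non-crossing handshake pairings are non-crossing perfect matchings on a circle, counted by C_10. So D = C_10 = 16796.
A − B − D = 2674440 − 208012 − 16796 = 2449632.

2449632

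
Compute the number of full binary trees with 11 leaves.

Full binary trees with 11 leaves have 11−1 = 10 internal nodes, so there are C_10 of them.
C_10 = C(20,10)/11 = 184756/11 = 16796.

16796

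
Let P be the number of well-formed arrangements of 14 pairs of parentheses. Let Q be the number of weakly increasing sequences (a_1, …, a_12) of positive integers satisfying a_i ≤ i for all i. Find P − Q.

Balanced strings of n pairs of brackets are counted by C_n; here n = 14. So P = C_14 = 2674440.
Such sub-staircase sequences of length n are counted by C_n; here n = 12. So Q = C_12 = 208012.
P − Q = 2674440 − 208012 = 2466428.

2466428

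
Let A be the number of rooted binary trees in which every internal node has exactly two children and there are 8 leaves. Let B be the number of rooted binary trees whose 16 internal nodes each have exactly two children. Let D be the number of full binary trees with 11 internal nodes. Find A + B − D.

A full binary tree with L leaves has L−1 internal nodes and is counted by C_{L−1}; L = 8 gives C_7. So A = C_7 = 429.
The number of full binary trees on 16 internal nodes is the Catalan number C_16. So B = C_16 = 35357670.
Full binary trees with n internal nodes are counted by C_n; here n = 11. So D = C_11 = 58786.
A + B − D = 429 + 35357670 − 58786 = 35299313.

35299313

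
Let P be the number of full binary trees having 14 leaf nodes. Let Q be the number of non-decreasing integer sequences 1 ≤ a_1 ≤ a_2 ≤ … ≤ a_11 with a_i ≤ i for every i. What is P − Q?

684114

A full binary tree with L leaves has L−1 internal nodes and is counted by C_{L−1}; L = 14 gives C_13. So P = C_13 = 742900.
Such sub-staircase sequences of length n are counted by C_n; here n = 11. So Q = C_11 = 58786.
P − Q = 742900 − 58786 = 684114.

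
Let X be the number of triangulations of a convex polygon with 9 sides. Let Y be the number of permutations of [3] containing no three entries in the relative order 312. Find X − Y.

424

Triangulations of a convex m-gon are counted by C_{m−2}; with m = 9 this is C_7. So X = C_7 = 429.
Permutations of [n] avoiding any single length-3 pattern are counted by C_n; here n = 3. So Y = C_3 = 5.
X − Y = 429 − 5 = 424.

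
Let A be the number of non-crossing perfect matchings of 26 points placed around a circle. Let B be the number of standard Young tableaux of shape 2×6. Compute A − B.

742768

Non-crossing perfect matchings of 2n points on a circle are counted by C_n; with 26 points, n = 13. So A = C_13 = 742900.
Standard Young tableaux of shape 2×n are counted by C_n; here n = 6. So B = C_6 = 132.
A − B = 742900 − 132 = 742768.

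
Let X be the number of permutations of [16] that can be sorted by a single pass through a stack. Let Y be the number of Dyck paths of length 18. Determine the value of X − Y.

Stack-sortable permutations are exactly the 231-avoiding ones, counted by C_n; here n = 16. So X = C_16 = 35357670.
Paths of 9 up- and 9 down-steps that never dip below the axis are Dyck paths; their count is C_9. So Y = C_9 = 4862.
X − Y = 35357670 − 4862 = 35352808.

35352808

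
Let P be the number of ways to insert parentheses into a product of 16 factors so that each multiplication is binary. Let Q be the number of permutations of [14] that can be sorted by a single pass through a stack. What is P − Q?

Ways to associate a product of 16 factors correspond to binary trees on 16 leaves, so the count is C_15. So P = C_15 = 9694845.
By Knuth's characterisation, the stack-sortable permutations of length 14 are the 231-avoiders, numbering C_14. So Q = C_14 = 2674440.
P − Q = 9694845 − 2674440 = 7020405.

7020405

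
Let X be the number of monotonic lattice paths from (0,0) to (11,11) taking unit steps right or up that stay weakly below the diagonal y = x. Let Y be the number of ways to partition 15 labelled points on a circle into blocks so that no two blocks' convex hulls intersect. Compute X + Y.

9753631

Sub-diagonal monotone paths from (0,0) to (11,11) biject with Dyck paths of semilength 11, giving C_11. So X = C_11 = 58786.
The non-crossing partitions of [15] form a lattice of size C_15. So Y = C_15 = 9694845.
X + Y = 58786 + 9694845 = 9753631.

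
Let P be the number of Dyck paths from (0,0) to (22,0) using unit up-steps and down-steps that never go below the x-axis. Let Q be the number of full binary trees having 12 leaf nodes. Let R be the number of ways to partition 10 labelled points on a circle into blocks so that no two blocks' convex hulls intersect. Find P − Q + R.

16796

Dyck paths of semilength n (length 2n) are counted by C_n; here n = 11. So P = C_11 = 58786.
A full binary tree with L leaves has L−1 internal nodes and is counted by C_{L−1}; L = 12 gives C_11. So Q = C_11 = 58786.
Non-crossing partitions of an n-element set are counted by C_n; here n = 10. So R = C_10 = 16796.
P − Q + R = 58786 − 58786 + 16796 = 16796.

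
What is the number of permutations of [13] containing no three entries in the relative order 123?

742900

Permutations of [n] avoiding any single length-3 pattern are counted by C_n; here n = 13.
C_13 = 742900.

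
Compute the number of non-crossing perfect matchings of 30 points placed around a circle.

Non-crossing perfect matchings of 2n points on a circle are counted by C_n; with 30 points, n = 15.
C_15 = C(30,15)/16 = 155117520/16 = 9694845.

9694845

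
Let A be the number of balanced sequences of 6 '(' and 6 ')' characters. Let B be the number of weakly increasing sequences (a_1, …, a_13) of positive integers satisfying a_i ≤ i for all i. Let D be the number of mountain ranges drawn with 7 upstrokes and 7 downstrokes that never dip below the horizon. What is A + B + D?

743461

A balanced arrangement of 6 bracket pairs is a Dyck word of semilength 6, so the count is C_6. So A = C_6 = 132.
Such sub-staircase sequences of length n are counted by C_n; here n = 13. So B = C_13 = 742900.
A Dyck path with 7 up-steps and 7 down-steps has semilength 7, so there are C_7 of them. So D = C_7 = 429.
A + B + D = 132 + 742900 + 429 = 743461.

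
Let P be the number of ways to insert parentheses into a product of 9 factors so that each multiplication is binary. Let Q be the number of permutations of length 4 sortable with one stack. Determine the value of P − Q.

Bracketing 9 factors into binary products is counted by C_{9−1} = C_8. So P = C_8 = 1430.
Stack-sortable permutations are exactly the 231-avoiding ones, counted by C_n; here n = 4. So Q = C_4 = 14.
P − Q = 1430 − 14 = 1416.

1416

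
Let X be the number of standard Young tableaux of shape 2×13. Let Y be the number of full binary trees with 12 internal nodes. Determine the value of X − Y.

534888

By the hook-length formula (or a Dyck-path bijection), SYT of shape 2×13 number C_13. So X = C_13 = 742900.
Full binary trees with n internal nodes are counted by C_n; here n = 12. So Y = C_12 = 208012.
X − Y = 742900 − 208012 = 534888.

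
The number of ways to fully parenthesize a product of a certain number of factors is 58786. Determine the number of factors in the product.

12

Parenthesizations of m factors are counted by C_{m−1}. The Catalan number equal to 58786 is C_11.
So the index is 11, and the number of factors is 11 + 1 = 12.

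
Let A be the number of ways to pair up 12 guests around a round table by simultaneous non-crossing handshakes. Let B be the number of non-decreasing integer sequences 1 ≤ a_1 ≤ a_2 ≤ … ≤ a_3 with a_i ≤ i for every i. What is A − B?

127

Non-crossing handshake pairings of 2n people are counted by C_n; 12 people gives n = 6. So A = C_6 = 132.
Weakly increasing sequences with a_i ≤ i biject with Dyck paths of semilength 3, so there are C_3. So B = C_3 = 5.
A − B = 132 − 5 = 127.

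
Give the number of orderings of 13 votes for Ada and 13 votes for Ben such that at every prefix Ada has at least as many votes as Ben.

742900

Reading a vote for the leader as '(' and for the other as ')' turns such a sequence into a balanced string of 13 pairs, so the count is C_13.
C_13 = C_12 · 2(2·12+1)/(12+2) = 208012 · 50/14 = 742900.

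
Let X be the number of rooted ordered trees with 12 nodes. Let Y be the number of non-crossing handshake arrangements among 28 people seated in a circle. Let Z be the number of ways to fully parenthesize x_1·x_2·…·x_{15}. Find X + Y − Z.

A rooted plane tree on 12 nodes has 11 edges, and such trees are counted by C_11. So X = C_11 = 58786.
With 28 = 2·14 people, non-crossing handshake pairings are non-crossing perfect matchings on a circle, counted by C_14. So Y = C_14 = 2674440.
Ways to associate a product of 15 factors correspond to binary trees on 15 leaves, so the count is C_14. So Z = C_14 = 2674440.
X + Y − Z = 58786 + 2674440 − 2674440 = 58786.

58786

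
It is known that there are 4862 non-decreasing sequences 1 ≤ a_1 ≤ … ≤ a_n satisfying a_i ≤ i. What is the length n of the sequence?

Such sub-staircase sequences of length n are counted by C_n. Since C_9 = 4862, the index is 9.

9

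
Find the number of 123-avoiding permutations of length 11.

58786

For any fixed pattern of length 3, the pattern-avoiding permutations of [11] number C_11.
C_11 = 58786.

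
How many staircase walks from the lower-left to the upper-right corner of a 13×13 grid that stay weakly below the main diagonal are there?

742900

Monotone paths in an n×n grid that stay weakly below the diagonal are counted by C_n; here n = 13.
C_13 = C(26,13)/14 = 10400600/14 = 742900.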